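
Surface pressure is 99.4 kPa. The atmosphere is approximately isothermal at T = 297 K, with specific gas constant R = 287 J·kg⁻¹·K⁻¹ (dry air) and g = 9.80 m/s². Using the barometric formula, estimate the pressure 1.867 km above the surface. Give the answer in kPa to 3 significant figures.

Scale height: H = RT/g = 287 × 297 / 9.80 = 8697.9 m.
Barometric formula: P = P₀ exp(−z/H).
z/H = 1867.0/8697.9 = 0.21465; exp(−0.21465) = 0.80682.
P = 99.4 × 0.80682 = 80.198 kPa.

P ≈ 80.2 kPa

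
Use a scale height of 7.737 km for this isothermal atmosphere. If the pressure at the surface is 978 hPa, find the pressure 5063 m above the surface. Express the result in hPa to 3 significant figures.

Barometric formula: P = P₀ exp(−z/H).
z/H = 5063.0/7737.0 = 0.65439; exp(−0.65439) = 0.51976.
P = 978 × 0.51976 = 508.33 hPa.

P ≈ 508 hPa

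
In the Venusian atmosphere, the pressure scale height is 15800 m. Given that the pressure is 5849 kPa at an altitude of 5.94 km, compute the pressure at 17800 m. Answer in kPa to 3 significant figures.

P ≈ 2760 kPa

Between two levels, P₂ = P₁ exp(−Δz/H) with Δz = z₂ − z₁.
Δz = 17800 − 5940.0 = 11860 m; Δz/H = 11860/15800 = 0.75063.
P₂ = 5849 × exp(−0.75063) = 5849 × 0.47207 = 2761.1 kPa.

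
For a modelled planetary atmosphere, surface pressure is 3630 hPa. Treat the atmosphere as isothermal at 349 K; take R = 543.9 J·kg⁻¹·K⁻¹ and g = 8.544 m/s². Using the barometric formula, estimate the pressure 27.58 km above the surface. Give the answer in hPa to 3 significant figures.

P ≈ 1050 hPa

Scale height: H = RT/g = 543.9 × 349 / 8.544 = 22217 m.
Barometric formula: P = P₀ exp(−z/H).
z/H = 27580/22217 = 1.2414; exp(−1.2414) = 0.28898.
P = 3630 × 0.28898 = 1049.0 hPa.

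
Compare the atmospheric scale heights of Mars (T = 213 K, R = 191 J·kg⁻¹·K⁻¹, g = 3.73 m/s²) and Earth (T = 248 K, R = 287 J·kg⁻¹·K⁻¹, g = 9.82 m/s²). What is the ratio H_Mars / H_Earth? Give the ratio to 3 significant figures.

H = RT/g for each body.
H_Mars = 191 × 213 / 3.73 = 10907 m.
H_Earth = 287 × 248 / 9.82 = 7248.1 m.
H_Mars/H_Earth = 10907/7248.1 = 1.5048.

H_Mars/H_Earth ≈ 1.50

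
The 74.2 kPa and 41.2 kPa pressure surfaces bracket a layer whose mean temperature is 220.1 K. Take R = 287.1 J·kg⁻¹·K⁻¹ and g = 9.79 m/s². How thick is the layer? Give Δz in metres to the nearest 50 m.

Hypsometric equation: Δz = (R T̄/g) ln(P₁/P₂).
R T̄/g = 287.1 × 220.1 / 9.79 = 6454.6 m.
ln(74.2/41.2) = ln(1.8010) = 0.58834.
Δz = 6454.6 × 0.58834 = 3797.5 m.

Δz ≈ 3800 m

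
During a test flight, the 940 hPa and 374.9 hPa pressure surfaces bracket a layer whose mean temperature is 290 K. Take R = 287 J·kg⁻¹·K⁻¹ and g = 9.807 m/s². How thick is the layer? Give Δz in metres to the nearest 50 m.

Δz ≈ 7800 m

Hypsometric equation: Δz = (R T̄/g) ln(P₁/P₂).
R T̄/g = 287 × 290 / 9.807 = 8486.8 m.
ln(940/374.9) = ln(2.5073) = 0.91921.
Δz = 8486.8 × 0.91921 = 7801.2 m.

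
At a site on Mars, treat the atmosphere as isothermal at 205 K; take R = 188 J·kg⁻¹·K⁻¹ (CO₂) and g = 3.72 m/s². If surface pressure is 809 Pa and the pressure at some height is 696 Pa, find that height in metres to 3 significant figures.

z ≈ 1560 m

Scale height: H = RT/g = 188 × 205 / 3.72 = 10360 m.
Invert the barometric formula: z = H ln(P₀/P).
P₀/P = 809/696 = 1.1624; ln(1.1624) = 0.15049.
z = 10360 × 0.15049 = 1559.1 m.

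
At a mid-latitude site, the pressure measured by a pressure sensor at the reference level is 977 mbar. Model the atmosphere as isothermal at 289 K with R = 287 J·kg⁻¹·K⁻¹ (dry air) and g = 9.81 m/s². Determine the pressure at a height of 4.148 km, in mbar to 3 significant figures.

Scale height: H = RT/g = 287 × 289 / 9.81 = 8454.9 m.
Barometric formula: P = P₀ exp(−z/H).
z/H = 4148.0/8454.9 = 0.49060; exp(−0.49060) = 0.61226.
P = 977 × 0.61226 = 598.18 mbar.

P ≈ 598 mbar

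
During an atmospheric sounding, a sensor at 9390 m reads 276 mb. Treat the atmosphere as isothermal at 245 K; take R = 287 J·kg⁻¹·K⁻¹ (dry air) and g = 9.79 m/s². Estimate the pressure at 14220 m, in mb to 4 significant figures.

P ≈ 140.9 mb

Scale height: H = RT/g = 287 × 245 / 9.79 = 7182.3 m.
Between two levels, P₂ = P₁ exp(−Δz/H) with Δz = z₂ − z₁.
Δz = 14220 − 9390.0 = 4830.0 m; Δz/H = 4830.0/7182.3 = 0.67249.
P₂ = 276 × exp(−0.67249) = 276 × 0.51044 = 140.88 mb.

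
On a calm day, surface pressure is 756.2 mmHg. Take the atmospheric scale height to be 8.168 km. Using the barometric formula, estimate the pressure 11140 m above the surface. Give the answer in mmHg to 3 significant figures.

P ≈ 193 mmHg

Barometric formula: P = P₀ exp(−z/H).
z/H = 11140/8168.0 = 1.3639; exp(−1.3639) = 0.25566.
P = 756.2 × 0.25566 = 193.33 mmHg.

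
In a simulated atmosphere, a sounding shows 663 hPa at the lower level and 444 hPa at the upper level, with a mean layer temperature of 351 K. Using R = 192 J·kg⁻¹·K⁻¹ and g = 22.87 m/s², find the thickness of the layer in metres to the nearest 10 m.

Hypsometric equation: Δz = (R T̄/g) ln(P₁/P₂).
R T̄/g = 192 × 351 / 22.87 = 2946.7 m.
ln(663/444) = ln(1.4932) = 0.40092.
Δz = 2946.7 × 0.40092 = 1181.4 m.

Δz ≈ 1180 m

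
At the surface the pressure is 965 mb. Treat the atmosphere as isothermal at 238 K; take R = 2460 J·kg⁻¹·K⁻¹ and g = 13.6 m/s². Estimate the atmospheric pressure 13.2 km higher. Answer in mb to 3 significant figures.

Scale height: H = RT/g = 2460 × 238 / 13.6 = 43050 m.
Barometric formula: P = P₀ exp(−z/H).
z/H = 13200/43050 = 0.30662; exp(−0.30662) = 0.73593.
P = 965 × 0.73593 = 710.17 mb.

P ≈ 710 mb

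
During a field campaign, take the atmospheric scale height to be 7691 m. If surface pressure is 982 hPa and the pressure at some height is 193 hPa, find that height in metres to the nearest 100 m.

z ≈ 12500 m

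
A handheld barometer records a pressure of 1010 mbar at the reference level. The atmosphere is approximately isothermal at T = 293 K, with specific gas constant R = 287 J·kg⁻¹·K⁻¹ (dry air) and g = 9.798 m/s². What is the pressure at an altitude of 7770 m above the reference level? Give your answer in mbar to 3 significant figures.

P ≈ 408 mbar

Scale height: H = RT/g = 287 × 293 / 9.798 = 8582.5 m.
Barometric formula: P = P₀ exp(−z/H).
z/H = 7770.0/8582.5 = 0.90533; exp(−0.90533) = 0.40441.
P = 1010 × 0.40441 = 408.45 mbar.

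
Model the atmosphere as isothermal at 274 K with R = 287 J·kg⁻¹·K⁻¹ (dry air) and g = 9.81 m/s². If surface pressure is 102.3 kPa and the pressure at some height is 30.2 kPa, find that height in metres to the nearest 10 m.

z ≈ 9780 m

Scale height: H = RT/g = 287 × 274 / 9.81 = 8016.1 m.
Invert the barometric formula: z = H ln(P₀/P).
P₀/P = 102.3/30.2 = 3.3874; ln(3.3874) = 1.2201.
z = 8016.1 × 1.2201 = 9780.4 m.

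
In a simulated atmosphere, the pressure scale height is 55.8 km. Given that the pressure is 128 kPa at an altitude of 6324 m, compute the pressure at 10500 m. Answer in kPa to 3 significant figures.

P ≈ 119 kPa

Between two levels, P₂ = P₁ exp(−Δz/H) with Δz = z₂ − z₁.
Δz = 10500 − 6324.0 = 4176.0 m; Δz/H = 4176.0/55800 = 0.074839.
P₂ = 128 × exp(−0.074839) = 128 × 0.92789 = 118.77 kPa.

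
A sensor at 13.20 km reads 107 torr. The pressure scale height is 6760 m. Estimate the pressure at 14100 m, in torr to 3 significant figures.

P ≈ 93.7 torr

Between two levels, P₂ = P₁ exp(−Δz/H) with Δz = z₂ − z₁.
Δz = 14100 − 13200 = 900.00 m; Δz/H = 900.00/6760.0 = 0.13314.
P₂ = 107 × exp(−0.13314) = 107 × 0.87534 = 93.661 torr.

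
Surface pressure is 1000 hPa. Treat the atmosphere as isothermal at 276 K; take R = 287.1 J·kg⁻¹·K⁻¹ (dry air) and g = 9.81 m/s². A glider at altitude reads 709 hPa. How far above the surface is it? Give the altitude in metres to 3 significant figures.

z ≈ 2780 m

Scale height: H = RT/g = 287.1 × 276 / 9.81 = 8077.4 m.
Invert the barometric formula: z = H ln(P₀/P).
P₀/P = 1000/709 = 1.4104; ln(1.4104) = 0.34387.
z = 8077.4 × 0.34387 = 2777.6 m.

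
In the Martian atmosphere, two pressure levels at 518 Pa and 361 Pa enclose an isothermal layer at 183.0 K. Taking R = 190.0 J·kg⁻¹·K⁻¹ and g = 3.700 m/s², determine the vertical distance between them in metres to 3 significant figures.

Δz ≈ 3390 m

Hypsometric equation: Δz = (R T̄/g) ln(P₁/P₂).
R T̄/g = 190.0 × 183.0 / 3.700 = 9397.3 m.
ln(518/361) = ln(1.4349) = 0.36110.
Δz = 9397.3 × 0.36110 = 3393.4 m.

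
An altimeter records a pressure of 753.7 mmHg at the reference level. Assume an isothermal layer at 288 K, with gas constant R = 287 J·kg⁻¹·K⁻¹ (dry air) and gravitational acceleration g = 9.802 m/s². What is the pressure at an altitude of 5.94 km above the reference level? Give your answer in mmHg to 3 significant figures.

P ≈ 373 mmHg

Scale height: H = RT/g = 287 × 288 / 9.802 = 8432.6 m.
Barometric formula: P = P₀ exp(−z/H).
z/H = 5940.0/8432.6 = 0.70441; exp(−0.70441) = 0.49440.
P = 753.7 × 0.49440 = 372.63 mmHg.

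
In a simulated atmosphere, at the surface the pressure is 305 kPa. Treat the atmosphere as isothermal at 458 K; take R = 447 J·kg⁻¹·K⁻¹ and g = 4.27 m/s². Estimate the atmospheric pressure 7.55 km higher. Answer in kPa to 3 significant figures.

P ≈ 261 kPa

Scale height: H = RT/g = 447 × 458 / 4.27 = 47945 m.
Barometric formula: P = P₀ exp(−z/H).
z/H = 7550.0/47945 = 0.15747; exp(−0.15747) = 0.85430.
P = 305 × 0.85430 = 260.56 kPa.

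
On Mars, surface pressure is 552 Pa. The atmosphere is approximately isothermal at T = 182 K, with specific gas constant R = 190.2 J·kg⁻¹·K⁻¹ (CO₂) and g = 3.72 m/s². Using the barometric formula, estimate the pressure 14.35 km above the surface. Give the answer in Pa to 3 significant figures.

P ≈ 118 Pa

Scale height: H = RT/g = 190.2 × 182 / 3.72 = 9305.5 m.
Barometric formula: P = P₀ exp(−z/H).
z/H = 14350/9305.5 = 1.5421; exp(−1.5421) = 0.21393.
P = 552 × 0.21393 = 118.09 Pa.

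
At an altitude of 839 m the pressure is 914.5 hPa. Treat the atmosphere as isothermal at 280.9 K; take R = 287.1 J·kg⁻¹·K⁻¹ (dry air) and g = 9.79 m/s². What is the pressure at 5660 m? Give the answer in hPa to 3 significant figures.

Scale height: H = RT/g = 287.1 × 280.9 / 9.79 = 8237.6 m.
Between two levels, P₂ = P₁ exp(−Δz/H) with Δz = z₂ − z₁.
Δz = 5660.0 − 839.00 = 4821.0 m; Δz/H = 4821.0/8237.6 = 0.58524.
P₂ = 914.5 × exp(−0.58524) = 914.5 × 0.55697 = 509.35 hPa.

P ≈ 509 hPa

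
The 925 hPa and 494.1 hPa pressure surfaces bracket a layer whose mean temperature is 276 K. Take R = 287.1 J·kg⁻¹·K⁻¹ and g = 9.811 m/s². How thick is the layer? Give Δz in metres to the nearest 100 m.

Δz ≈ 5100 m

Hypsometric equation: Δz = (R T̄/g) ln(P₁/P₂).
R T̄/g = 287.1 × 276 / 9.811 = 8076.6 m.
ln(925/494.1) = ln(1.8721) = 0.62706.
Δz = 8076.6 × 0.62706 = 5064.5 m.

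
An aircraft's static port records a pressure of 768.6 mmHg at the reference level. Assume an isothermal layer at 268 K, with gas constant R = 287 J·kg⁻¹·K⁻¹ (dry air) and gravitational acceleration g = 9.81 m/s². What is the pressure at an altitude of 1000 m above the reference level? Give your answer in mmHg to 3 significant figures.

P ≈ 677 mmHg

Scale height: H = RT/g = 287 × 268 / 9.81 = 7840.6 m.
Barometric formula: P = P₀ exp(−z/H).
z/H = 1000.0/7840.6 = 0.12754; exp(−0.12754) = 0.88026.
P = 768.6 × 0.88026 = 676.57 mmHg.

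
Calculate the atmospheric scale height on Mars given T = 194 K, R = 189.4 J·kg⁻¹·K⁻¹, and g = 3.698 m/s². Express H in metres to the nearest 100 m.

H ≈ 9900 m

The scale height of an isothermal atmosphere is H = RT/g.
H = 189.4 × 194 / 3.698 = 36744/3.698 = 9936.2 m.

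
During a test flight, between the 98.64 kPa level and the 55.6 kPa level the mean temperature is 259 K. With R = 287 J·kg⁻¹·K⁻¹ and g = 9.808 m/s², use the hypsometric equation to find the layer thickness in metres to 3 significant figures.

Δz ≈ 4340 m

Hypsometric equation: Δz = (R T̄/g) ln(P₁/P₂).
R T̄/g = 287 × 259 / 9.808 = 7578.8 m.
ln(98.64/55.6) = ln(1.7741) = 0.57329.
Δz = 7578.8 × 0.57329 = 4344.9 m.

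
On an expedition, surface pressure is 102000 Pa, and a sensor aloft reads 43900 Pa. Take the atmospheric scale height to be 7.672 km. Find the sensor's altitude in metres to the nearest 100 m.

z ≈ 6500 m

Invert the barometric formula: z = H ln(P₀/P).
P₀/P = 102000/43900 = 2.3235; ln(2.3235) = 0.84307.
z = 7672.0 × 0.84307 = 6468.0 m.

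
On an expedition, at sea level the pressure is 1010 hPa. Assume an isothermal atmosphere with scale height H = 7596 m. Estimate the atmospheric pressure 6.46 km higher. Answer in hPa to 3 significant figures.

Barometric formula: P = P₀ exp(−z/H).
z/H = 6460.0/7596.0 = 0.85045; exp(−0.85045) = 0.42722.
P = 1010 × 0.42722 = 431.49 hPa.

P ≈ 431 hPa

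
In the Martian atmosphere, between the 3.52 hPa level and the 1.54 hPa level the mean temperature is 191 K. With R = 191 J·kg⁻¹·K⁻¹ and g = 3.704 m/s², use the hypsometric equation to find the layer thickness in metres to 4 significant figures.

Hypsometric equation: Δz = (R T̄/g) ln(P₁/P₂).
R T̄/g = 191 × 191 / 3.704 = 9849.1 m.
ln(3.52/1.54) = ln(2.2857) = 0.82667.
Δz = 9849.1 × 0.82667 = 8142.0 m.

Δz ≈ 8142 m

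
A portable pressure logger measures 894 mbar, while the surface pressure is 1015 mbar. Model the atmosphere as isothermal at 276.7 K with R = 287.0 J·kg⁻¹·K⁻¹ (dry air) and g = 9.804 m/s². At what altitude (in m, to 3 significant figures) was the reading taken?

z ≈ 1030 m

Scale height: H = RT/g = 287.0 × 276.7 / 9.804 = 8100.1 m.
Invert the barometric formula: z = H ln(P₀/P).
P₀/P = 1015/894 = 1.1353; ln(1.1353) = 0.12690.
z = 8100.1 × 0.12690 = 1027.9 m.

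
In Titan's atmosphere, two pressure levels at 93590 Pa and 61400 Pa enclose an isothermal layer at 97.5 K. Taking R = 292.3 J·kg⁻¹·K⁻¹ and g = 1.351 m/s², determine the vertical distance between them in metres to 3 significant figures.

Hypsometric equation: Δz = (R T̄/g) ln(P₁/P₂).
R T̄/g = 292.3 × 97.5 / 1.351 = 21095 m.
ln(93590/61400) = ln(1.5243) = 0.42154.
Δz = 21095 × 0.42154 = 8892.4 m.

Δz ≈ 8890 m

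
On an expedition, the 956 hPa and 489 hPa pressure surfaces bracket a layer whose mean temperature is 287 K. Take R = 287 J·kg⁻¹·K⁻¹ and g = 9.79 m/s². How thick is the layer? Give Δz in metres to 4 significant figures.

Δz ≈ 5640 m

Hypsometric equation: Δz = (R T̄/g) ln(P₁/P₂).
R T̄/g = 287 × 287 / 9.79 = 8413.6 m.
ln(956/489) = ln(1.9550) = 0.67039.
Δz = 8413.6 × 0.67039 = 5640.4 m.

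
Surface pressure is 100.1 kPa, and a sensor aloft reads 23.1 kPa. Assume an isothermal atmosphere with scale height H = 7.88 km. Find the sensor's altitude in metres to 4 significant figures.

Invert the barometric formula: z = H ln(P₀/P).
P₀/P = 100.1/23.1 = 4.3333; ln(4.3333) = 1.4663.
z = 7880.0 × 1.4663 = 11554 m.

z ≈ 11550 m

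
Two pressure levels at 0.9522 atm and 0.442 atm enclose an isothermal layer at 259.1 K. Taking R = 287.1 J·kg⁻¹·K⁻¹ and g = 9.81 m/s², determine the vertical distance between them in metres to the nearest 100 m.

Hypsometric equation: Δz = (R T̄/g) ln(P₁/P₂).
R T̄/g = 287.1 × 259.1 / 9.81 = 7582.8 m.
ln(0.9522/0.442) = ln(2.1543) = 0.76747.
Δz = 7582.8 × 0.76747 = 5819.6 m.

Δz ≈ 5800 m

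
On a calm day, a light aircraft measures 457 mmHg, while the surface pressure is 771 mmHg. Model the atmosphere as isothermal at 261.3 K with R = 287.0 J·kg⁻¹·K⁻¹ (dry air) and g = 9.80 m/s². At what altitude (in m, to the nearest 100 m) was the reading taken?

Scale height: H = RT/g = 287.0 × 261.3 / 9.80 = 7652.4 m.
Invert the barometric formula: z = H ln(P₀/P).
P₀/P = 771/457 = 1.6871; ln(1.6871) = 0.52301.
z = 7652.4 × 0.52301 = 4002.3 m.

z ≈ 4000 m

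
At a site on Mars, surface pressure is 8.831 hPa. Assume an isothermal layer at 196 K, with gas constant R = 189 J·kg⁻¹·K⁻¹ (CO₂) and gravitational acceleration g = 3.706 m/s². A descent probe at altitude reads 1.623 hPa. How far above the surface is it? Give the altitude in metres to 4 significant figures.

z ≈ 16930 m

Scale height: H = RT/g = 189 × 196 / 3.706 = 9995.7 m.
Invert the barometric formula: z = H ln(P₀/P).
P₀/P = 8.831/1.623 = 5.4412; ln(5.4412) = 1.6940.
z = 9995.7 × 1.6940 = 16933 m.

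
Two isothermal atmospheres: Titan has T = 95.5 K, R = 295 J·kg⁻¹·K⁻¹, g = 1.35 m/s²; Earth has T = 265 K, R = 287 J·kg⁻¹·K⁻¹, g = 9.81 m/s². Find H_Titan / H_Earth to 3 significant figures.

H = RT/g for each body.
H_Titan = 295 × 95.5 / 1.35 = 20869 m.
H_Earth = 287 × 265 / 9.81 = 7752.8 m.
H_Titan/H_Earth = 20869/7752.8 = 2.6918.

H_Titan/H_Earth ≈ 2.69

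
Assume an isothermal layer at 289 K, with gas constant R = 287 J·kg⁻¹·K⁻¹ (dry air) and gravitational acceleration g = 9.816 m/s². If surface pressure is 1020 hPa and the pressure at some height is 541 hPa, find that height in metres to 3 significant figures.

Scale height: H = RT/g = 287 × 289 / 9.816 = 8449.8 m.
Invert the barometric formula: z = H ln(P₀/P).
P₀/P = 1020/541 = 1.8854; ln(1.8854) = 0.63414.
z = 8449.8 × 0.63414 = 5358.4 m.

z ≈ 5360 m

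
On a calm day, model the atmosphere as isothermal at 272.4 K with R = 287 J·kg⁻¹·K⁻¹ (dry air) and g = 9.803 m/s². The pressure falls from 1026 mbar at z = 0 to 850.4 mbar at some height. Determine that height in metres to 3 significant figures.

z ≈ 1500 m

Scale height: H = RT/g = 287 × 272.4 / 9.803 = 7975.0 m.
Invert the barometric formula: z = H ln(P₀/P).
P₀/P = 1026/850.4 = 1.2065; ln(1.2065) = 0.18772.
z = 7975.0 × 0.18772 = 1497.1 m.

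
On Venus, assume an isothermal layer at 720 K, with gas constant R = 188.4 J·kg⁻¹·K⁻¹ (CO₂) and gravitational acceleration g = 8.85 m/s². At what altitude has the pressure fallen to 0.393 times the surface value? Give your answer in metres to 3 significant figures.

z ≈ 14300 m

Scale height: H = RT/g = 188.4 × 720 / 8.85 = 15327 m.
Set P/P₀ = exp(−z/H) = 0.393, so z = −H ln(0.393).
−ln(0.393) = 0.93395; z = 15327 × 0.93395 = 14315 m.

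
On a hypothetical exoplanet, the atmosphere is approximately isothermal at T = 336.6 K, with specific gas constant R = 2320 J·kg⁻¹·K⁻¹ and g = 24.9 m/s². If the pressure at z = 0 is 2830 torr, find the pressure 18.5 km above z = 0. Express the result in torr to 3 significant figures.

Scale height: H = RT/g = 2320 × 336.6 / 24.9 = 31362 m.
Barometric formula: P = P₀ exp(−z/H).
z/H = 18500/31362 = 0.58989; exp(−0.58989) = 0.55439.
P = 2830 × 0.55439 = 1568.9 torr.

P ≈ 1570 torr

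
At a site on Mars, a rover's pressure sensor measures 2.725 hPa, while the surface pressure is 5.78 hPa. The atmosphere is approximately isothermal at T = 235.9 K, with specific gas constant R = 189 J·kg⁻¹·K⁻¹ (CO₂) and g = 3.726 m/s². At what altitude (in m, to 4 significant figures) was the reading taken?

Scale height: H = RT/g = 189 × 235.9 / 3.726 = 11966 m.
Invert the barometric formula: z = H ln(P₀/P).
P₀/P = 5.78/2.725 = 2.1211; ln(2.1211) = 0.75193.
z = 11966 × 0.75193 = 8997.6 m.

z ≈ 8998 m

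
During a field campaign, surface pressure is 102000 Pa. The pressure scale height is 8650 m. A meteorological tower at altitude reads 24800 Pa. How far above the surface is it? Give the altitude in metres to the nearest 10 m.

z ≈ 12230 m

Invert the barometric formula: z = H ln(P₀/P).
P₀/P = 102000/24800 = 4.1129; ln(4.1129) = 1.4141.
z = 8650.0 × 1.4141 = 12232 m.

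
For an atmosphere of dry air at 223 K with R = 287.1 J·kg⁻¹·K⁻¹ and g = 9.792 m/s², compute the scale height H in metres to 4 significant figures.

H ≈ 6538 m

The scale height of an isothermal atmosphere is H = RT/g.
H = 287.1 × 223 / 9.792 = 64023/9.792 = 6538.3 m.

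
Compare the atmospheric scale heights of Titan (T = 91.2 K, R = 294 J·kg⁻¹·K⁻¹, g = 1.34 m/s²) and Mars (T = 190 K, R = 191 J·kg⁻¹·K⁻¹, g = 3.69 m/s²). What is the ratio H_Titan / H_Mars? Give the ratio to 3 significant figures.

H = RT/g for each body.
H_Titan = 294 × 91.2 / 1.34 = 20010 m.
H_Mars = 191 × 190 / 3.69 = 9834.7 m.
H_Titan/H_Mars = 20010/9834.7 = 2.0346.

H_Titan/H_Mars ≈ 2.03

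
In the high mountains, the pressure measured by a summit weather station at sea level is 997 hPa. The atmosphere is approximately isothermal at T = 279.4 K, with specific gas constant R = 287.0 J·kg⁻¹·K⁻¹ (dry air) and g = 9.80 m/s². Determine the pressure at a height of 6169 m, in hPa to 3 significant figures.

Scale height: H = RT/g = 287.0 × 279.4 / 9.80 = 8182.4 m.
Barometric formula: P = P₀ exp(−z/H).
z/H = 6169.0/8182.4 = 0.75394; exp(−0.75394) = 0.47051.
P = 997 × 0.47051 = 469.10 hPa.

P ≈ 469 hPa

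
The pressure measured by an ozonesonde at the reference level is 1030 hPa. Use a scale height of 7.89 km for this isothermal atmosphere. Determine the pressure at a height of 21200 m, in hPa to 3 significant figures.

Barometric formula: P = P₀ exp(−z/H).
z/H = 21200/7890.0 = 2.6869; exp(−2.6869) = 0.068092.
P = 1030 × 0.068092 = 70.135 hPa.

P ≈ 70.1 hPa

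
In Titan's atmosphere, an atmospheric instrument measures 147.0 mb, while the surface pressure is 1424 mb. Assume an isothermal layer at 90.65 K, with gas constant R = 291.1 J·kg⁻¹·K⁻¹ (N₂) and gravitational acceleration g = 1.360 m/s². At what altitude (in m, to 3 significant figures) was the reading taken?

Scale height: H = RT/g = 291.1 × 90.65 / 1.360 = 19403 m.
Invert the barometric formula: z = H ln(P₀/P).
P₀/P = 1424/147.0 = 9.6871; ln(9.6871) = 2.2708.
z = 19403 × 2.2708 = 44060 m.

z ≈ 44100 m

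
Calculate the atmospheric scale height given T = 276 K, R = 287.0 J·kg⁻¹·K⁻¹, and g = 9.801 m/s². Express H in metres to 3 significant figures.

H ≈ 8080 m

The scale height of an isothermal atmosphere is H = RT/g.
H = 287.0 × 276 / 9.801 = 79212/9.801 = 8082.0 m.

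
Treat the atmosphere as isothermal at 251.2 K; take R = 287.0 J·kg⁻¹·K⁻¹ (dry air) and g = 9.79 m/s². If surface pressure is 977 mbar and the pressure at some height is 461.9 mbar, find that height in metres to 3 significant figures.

z ≈ 5520 m

Scale height: H = RT/g = 287.0 × 251.2 / 9.79 = 7364.1 m.
Invert the barometric formula: z = H ln(P₀/P).
P₀/P = 977/461.9 = 2.1152; ln(2.1152) = 0.74915.
z = 7364.1 × 0.74915 = 5516.8 m.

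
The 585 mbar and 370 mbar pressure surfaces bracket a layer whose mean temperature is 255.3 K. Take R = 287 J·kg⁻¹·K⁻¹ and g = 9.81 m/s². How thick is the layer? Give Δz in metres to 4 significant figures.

Δz ≈ 3422 m

Hypsometric equation: Δz = (R T̄/g) ln(P₁/P₂).
R T̄/g = 287 × 255.3 / 9.81 = 7469.0 m.
ln(585/370) = ln(1.5811) = 0.45812.
Δz = 7469.0 × 0.45812 = 3421.7 m.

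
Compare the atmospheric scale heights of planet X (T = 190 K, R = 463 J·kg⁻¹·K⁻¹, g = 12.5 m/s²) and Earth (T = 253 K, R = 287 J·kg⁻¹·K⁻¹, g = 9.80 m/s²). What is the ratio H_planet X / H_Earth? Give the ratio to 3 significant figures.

H = RT/g for each body.
H_planet X = 463 × 190 / 12.5 = 7037.6 m.
H_Earth = 287 × 253 / 9.80 = 7409.3 m.
H_planet X/H_Earth = 7037.6/7409.3 = 0.94983.

H_planet X/H_Earth ≈ 0.950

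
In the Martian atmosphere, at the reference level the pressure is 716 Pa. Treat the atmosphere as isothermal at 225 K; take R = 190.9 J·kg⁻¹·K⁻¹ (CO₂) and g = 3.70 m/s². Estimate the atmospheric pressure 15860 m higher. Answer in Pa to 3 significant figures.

P ≈ 183 Pa

Scale height: H = RT/g = 190.9 × 225 / 3.70 = 11609 m.
Barometric formula: P = P₀ exp(−z/H).
z/H = 15860/11609 = 1.3662; exp(−1.3662) = 0.25507.
P = 716 × 0.25507 = 182.63 Pa.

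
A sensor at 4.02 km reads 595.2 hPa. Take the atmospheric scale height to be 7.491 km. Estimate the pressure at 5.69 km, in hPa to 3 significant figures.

P ≈ 476 hPa

Between two levels, P₂ = P₁ exp(−Δz/H) with Δz = z₂ − z₁.
Δz = 5690.0 − 4020.0 = 1670.0 m; Δz/H = 1670.0/7491.0 = 0.22293.
P₂ = 595.2 × exp(−0.22293) = 595.2 × 0.80017 = 476.26 hPa.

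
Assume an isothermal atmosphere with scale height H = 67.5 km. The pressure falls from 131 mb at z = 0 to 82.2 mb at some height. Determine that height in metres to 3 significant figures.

z ≈ 31500 m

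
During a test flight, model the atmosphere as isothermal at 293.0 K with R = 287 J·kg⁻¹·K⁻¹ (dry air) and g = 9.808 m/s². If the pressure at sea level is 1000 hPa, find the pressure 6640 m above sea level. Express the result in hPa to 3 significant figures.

P ≈ 461 hPa

Scale height: H = RT/g = 287 × 293.0 / 9.808 = 8573.7 m.
Barometric formula: P = P₀ exp(−z/H).
z/H = 6640.0/8573.7 = 0.77446; exp(−0.77446) = 0.46095.
P = 1000 × 0.46095 = 460.95 hPa.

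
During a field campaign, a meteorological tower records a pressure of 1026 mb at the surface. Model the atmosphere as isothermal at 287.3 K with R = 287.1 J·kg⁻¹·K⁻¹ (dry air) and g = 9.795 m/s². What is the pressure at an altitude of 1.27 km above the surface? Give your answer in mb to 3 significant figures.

P ≈ 882 mb

Scale height: H = RT/g = 287.1 × 287.3 / 9.795 = 8421.0 m.
Barometric formula: P = P₀ exp(−z/H).
z/H = 1270.0/8421.0 = 0.15081; exp(−0.15081) = 0.86001.
P = 1026 × 0.86001 = 882.37 mb.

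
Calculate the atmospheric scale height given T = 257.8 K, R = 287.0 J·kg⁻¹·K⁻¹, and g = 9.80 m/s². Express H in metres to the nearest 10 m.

The scale height of an isothermal atmosphere is H = RT/g.
H = 287.0 × 257.8 / 9.80 = 73989/9.80 = 7549.9 m.

H ≈ 7550 m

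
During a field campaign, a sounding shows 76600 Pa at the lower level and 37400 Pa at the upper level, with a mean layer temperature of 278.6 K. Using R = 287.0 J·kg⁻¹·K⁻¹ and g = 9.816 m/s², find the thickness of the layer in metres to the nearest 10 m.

Δz ≈ 5840 m

Hypsometric equation: Δz = (R T̄/g) ln(P₁/P₂).
R T̄/g = 287.0 × 278.6 / 9.816 = 8145.7 m.
ln(76600/37400) = ln(2.0481) = 0.71691.
Δz = 8145.7 × 0.71691 = 5839.7 m.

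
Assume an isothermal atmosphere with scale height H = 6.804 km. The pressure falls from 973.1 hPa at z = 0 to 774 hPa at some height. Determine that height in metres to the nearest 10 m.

z ≈ 1560 m

Invert the barometric formula: z = H ln(P₀/P).
P₀/P = 973.1/774 = 1.2572; ln(1.2572) = 0.22889.
z = 6804.0 × 0.22889 = 1557.4 m.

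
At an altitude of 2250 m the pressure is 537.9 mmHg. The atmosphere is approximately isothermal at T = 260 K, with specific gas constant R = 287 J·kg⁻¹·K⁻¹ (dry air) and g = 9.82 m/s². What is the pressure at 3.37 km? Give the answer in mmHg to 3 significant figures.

Scale height: H = RT/g = 287 × 260 / 9.82 = 7598.8 m.
Between two levels, P₂ = P₁ exp(−Δz/H) with Δz = z₂ − z₁.
Δz = 3370.0 − 2250.0 = 1120.0 m; Δz/H = 1120.0/7598.8 = 0.14739.
P₂ = 537.9 × exp(−0.14739) = 537.9 × 0.86296 = 464.19 mmHg.

P ≈ 464 mmHg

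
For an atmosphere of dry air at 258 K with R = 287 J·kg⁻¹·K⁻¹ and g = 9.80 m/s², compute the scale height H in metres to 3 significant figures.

The scale height of an isothermal atmosphere is H = RT/g.
H = 287 × 258 / 9.80 = 74046/9.80 = 7555.7 m.

H ≈ 7560 m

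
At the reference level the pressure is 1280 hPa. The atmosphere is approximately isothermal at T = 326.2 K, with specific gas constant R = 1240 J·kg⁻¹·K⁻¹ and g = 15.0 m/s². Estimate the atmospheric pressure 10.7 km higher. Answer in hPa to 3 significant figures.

P ≈ 861 hPa

Scale height: H = RT/g = 1240 × 326.2 / 15.0 = 26966 m.
Barometric formula: P = P₀ exp(−z/H).
z/H = 10700/26966 = 0.39680; exp(−0.39680) = 0.67247.
P = 1280 × 0.67247 = 860.76 hPa.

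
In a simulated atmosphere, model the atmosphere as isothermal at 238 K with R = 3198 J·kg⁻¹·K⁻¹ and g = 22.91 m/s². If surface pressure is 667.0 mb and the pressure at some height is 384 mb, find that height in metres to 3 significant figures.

Scale height: H = RT/g = 3198 × 238 / 22.91 = 33222 m.
Invert the barometric formula: z = H ln(P₀/P).
P₀/P = 667.0/384 = 1.7370; ln(1.7370) = 0.55216.
z = 33222 × 0.55216 = 18344 m.

z ≈ 18300 m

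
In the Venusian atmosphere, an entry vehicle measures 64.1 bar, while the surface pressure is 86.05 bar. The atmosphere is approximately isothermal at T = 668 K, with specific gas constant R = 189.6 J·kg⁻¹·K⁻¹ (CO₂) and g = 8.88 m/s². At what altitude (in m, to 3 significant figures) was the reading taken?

Scale height: H = RT/g = 189.6 × 668 / 8.88 = 14263 m.
Invert the barometric formula: z = H ln(P₀/P).
P₀/P = 86.05/64.1 = 1.3424; ln(1.3424) = 0.29446.
z = 14263 × 0.29446 = 4199.9 m.

z ≈ 4200 m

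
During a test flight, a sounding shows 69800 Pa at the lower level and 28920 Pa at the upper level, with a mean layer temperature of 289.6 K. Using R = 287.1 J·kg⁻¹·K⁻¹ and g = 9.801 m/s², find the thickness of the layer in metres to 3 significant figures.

Hypsometric equation: Δz = (R T̄/g) ln(P₁/P₂).
R T̄/g = 287.1 × 289.6 / 9.801 = 8483.2 m.
ln(69800/28920) = ln(2.4136) = 0.88112.
Δz = 8483.2 × 0.88112 = 7474.7 m.

Δz ≈ 7470 m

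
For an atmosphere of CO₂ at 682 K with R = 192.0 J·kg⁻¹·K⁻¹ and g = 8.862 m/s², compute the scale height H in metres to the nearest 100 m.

H ≈ 14800 m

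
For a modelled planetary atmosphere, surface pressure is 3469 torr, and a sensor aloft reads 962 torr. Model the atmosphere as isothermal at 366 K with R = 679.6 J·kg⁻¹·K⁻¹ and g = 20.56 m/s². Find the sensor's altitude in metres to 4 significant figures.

Scale height: H = RT/g = 679.6 × 366 / 20.56 = 12098 m.
Invert the barometric formula: z = H ln(P₀/P).
P₀/P = 3469/962 = 3.6060; ln(3.6060) = 1.2826.
z = 12098 × 1.2826 = 15517 m.

z ≈ 15520 m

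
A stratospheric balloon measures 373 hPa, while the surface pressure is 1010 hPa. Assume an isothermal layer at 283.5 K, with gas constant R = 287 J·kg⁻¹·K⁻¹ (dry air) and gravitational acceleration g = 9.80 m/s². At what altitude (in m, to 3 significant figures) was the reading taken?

z ≈ 8270 m

Scale height: H = RT/g = 287 × 283.5 / 9.80 = 8302.5 m.
Invert the barometric formula: z = H ln(P₀/P).
P₀/P = 1010/373 = 2.7078; ln(2.7078) = 0.99614.
z = 8302.5 × 0.99614 = 8270.5 m.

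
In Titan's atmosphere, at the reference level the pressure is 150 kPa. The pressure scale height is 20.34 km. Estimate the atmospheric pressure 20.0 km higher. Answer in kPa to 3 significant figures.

Barometric formula: P = P₀ exp(−z/H).
z/H = 20000/20340 = 0.98328; exp(−0.98328) = 0.37408.
P = 150 × 0.37408 = 56.112 kPa.

P ≈ 56.1 kPa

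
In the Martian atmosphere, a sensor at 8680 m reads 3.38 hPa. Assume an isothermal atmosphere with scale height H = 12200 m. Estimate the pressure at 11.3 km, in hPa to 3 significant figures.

P ≈ 2.73 hPa

Between two levels, P₂ = P₁ exp(−Δz/H) with Δz = z₂ − z₁.
Δz = 11300 − 8680.0 = 2620.0 m; Δz/H = 2620.0/12200 = 0.21475.
P₂ = 3.38 × exp(−0.21475) = 3.38 × 0.80674 = 2.7268 hPa.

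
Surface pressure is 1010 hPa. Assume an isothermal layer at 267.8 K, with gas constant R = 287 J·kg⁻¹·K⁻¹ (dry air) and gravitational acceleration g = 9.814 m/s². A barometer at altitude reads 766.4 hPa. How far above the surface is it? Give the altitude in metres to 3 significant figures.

z ≈ 2160 m

Scale height: H = RT/g = 287 × 267.8 / 9.814 = 7831.5 m.
Invert the barometric formula: z = H ln(P₀/P).
P₀/P = 1010/766.4 = 1.3178; ln(1.3178) = 0.27596.
z = 7831.5 × 0.27596 = 2161.2 m.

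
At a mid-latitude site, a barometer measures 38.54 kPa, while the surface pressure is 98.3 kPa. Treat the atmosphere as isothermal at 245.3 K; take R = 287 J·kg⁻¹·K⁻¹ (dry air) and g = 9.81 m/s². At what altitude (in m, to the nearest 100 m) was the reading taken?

Scale height: H = RT/g = 287 × 245.3 / 9.81 = 7176.5 m.
Invert the barometric formula: z = H ln(P₀/P).
P₀/P = 98.3/38.54 = 2.5506; ln(2.5506) = 0.93633.
z = 7176.5 × 0.93633 = 6719.6 m.

z ≈ 6700 m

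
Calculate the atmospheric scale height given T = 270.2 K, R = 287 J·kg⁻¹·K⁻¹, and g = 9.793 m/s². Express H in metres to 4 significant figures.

H ≈ 7919 m

The scale height of an isothermal atmosphere is H = RT/g.
H = 287 × 270.2 / 9.793 = 77547/9.793 = 7918.6 m.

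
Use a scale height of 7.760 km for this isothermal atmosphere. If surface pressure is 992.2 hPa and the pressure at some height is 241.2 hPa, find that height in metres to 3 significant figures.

z ≈ 11000 m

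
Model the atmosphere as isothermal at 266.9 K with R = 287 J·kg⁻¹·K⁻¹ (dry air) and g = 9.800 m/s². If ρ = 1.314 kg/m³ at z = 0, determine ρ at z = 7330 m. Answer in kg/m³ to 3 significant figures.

ρ ≈ 0.514 kg/m³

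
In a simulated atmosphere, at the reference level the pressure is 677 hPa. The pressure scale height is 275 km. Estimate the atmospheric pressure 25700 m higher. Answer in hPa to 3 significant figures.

Barometric formula: P = P₀ exp(−z/H).
z/H = 25700/275000 = 0.093455; exp(−0.093455) = 0.91078.
P = 677 × 0.91078 = 616.60 hPa.

P ≈ 617 hPa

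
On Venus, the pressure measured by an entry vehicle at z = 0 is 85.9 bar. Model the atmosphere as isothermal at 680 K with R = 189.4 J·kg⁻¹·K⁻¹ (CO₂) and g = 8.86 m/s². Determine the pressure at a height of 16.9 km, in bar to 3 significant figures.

Scale height: H = RT/g = 189.4 × 680 / 8.86 = 14536 m.
Barometric formula: P = P₀ exp(−z/H).
z/H = 16900/14536 = 1.1626; exp(−1.1626) = 0.31267.
P = 85.9 × 0.31267 = 26.858 bar.

P ≈ 26.9 bar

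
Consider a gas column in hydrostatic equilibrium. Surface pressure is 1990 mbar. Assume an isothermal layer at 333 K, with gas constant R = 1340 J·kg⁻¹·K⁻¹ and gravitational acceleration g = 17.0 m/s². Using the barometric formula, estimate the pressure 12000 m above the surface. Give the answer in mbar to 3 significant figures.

Scale height: H = RT/g = 1340 × 333 / 17.0 = 26248 m.
Barometric formula: P = P₀ exp(−z/H).
z/H = 12000/26248 = 0.45718; exp(−0.45718) = 0.63307.
P = 1990 × 0.63307 = 1259.8 mbar.

P ≈ 1260 mbar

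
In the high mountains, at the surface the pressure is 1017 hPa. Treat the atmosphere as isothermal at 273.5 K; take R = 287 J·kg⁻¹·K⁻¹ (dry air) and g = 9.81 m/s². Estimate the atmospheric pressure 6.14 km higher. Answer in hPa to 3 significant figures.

P ≈ 472 hPa

Scale height: H = RT/g = 287 × 273.5 / 9.81 = 8001.5 m.
Barometric formula: P = P₀ exp(−z/H).
z/H = 6140.0/8001.5 = 0.76736; exp(−0.76736) = 0.46424.
P = 1017 × 0.46424 = 472.13 hPa.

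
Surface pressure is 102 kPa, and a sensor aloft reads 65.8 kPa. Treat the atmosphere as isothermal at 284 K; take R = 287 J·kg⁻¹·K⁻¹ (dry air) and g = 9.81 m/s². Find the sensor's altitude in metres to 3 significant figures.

z ≈ 3640 m

Scale height: H = RT/g = 287 × 284 / 9.81 = 8308.7 m.
Invert the barometric formula: z = H ln(P₀/P).
P₀/P = 102/65.8 = 1.5502; ln(1.5502) = 0.43838.
z = 8308.7 × 0.43838 = 3642.4 m.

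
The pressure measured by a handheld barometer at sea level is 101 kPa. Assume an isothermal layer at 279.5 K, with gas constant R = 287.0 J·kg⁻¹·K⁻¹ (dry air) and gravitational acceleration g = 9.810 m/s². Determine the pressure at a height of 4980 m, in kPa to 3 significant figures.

P ≈ 54.9 kPa

Scale height: H = RT/g = 287.0 × 279.5 / 9.810 = 8177.0 m.
Barometric formula: P = P₀ exp(−z/H).
z/H = 4980.0/8177.0 = 0.60903; exp(−0.60903) = 0.54388.
P = 101 × 0.54388 = 54.932 kPa.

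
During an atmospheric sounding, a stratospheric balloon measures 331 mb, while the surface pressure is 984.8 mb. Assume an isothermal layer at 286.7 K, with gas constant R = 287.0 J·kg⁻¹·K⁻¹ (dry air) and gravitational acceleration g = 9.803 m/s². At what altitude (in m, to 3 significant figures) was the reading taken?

z ≈ 9150 m

Scale height: H = RT/g = 287.0 × 286.7 / 9.803 = 8393.6 m.
Invert the barometric formula: z = H ln(P₀/P).
P₀/P = 984.8/331 = 2.9752; ln(2.9752) = 1.0903.
z = 8393.6 × 1.0903 = 9151.5 m.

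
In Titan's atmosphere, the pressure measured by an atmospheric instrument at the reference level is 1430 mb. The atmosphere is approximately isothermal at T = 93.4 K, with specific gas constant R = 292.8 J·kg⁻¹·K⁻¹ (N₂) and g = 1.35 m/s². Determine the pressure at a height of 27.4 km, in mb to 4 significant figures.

Scale height: H = RT/g = 292.8 × 93.4 / 1.35 = 20257 m.
Barometric formula: P = P₀ exp(−z/H).
z/H = 27400/20257 = 1.3526; exp(−1.3526) = 0.25857.
P = 1430 × 0.25857 = 369.76 mb.

P ≈ 369.8 mb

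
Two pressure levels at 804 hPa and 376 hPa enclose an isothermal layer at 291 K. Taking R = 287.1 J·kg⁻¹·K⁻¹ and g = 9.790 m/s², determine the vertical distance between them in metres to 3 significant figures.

Hypsometric equation: Δz = (R T̄/g) ln(P₁/P₂).
R T̄/g = 287.1 × 291 / 9.790 = 8533.8 m.
ln(804/376) = ln(2.1383) = 0.76001.
Δz = 8533.8 × 0.76001 = 6485.8 m.

Δz ≈ 6490 m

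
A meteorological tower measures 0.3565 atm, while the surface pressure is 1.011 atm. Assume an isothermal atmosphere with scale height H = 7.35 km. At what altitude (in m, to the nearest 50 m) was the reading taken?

z ≈ 7650 m

Invert the barometric formula: z = H ln(P₀/P).
P₀/P = 1.011/0.3565 = 2.8359; ln(2.8359) = 1.0424.
z = 7350.0 × 1.0424 = 7661.6 m.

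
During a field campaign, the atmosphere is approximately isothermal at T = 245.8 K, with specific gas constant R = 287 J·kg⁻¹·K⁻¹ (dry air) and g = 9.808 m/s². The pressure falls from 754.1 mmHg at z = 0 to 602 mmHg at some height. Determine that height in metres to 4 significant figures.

Scale height: H = RT/g = 287 × 245.8 / 9.808 = 7192.6 m.
Invert the barometric formula: z = H ln(P₀/P).
P₀/P = 754.1/602 = 1.2527; ln(1.2527) = 0.22530.
z = 7192.6 × 0.22530 = 1620.5 m.

z ≈ 1620 m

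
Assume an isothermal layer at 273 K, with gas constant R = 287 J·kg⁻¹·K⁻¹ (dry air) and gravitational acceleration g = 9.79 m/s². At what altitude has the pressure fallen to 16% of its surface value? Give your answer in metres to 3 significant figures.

Scale height: H = RT/g = 287 × 273 / 9.79 = 8003.2 m.
Set P/P₀ = exp(−z/H) = 0.16, so z = −H ln(0.16).
−ln(0.16) = 1.8326; z = 8003.2 × 1.8326 = 14667 m.

z ≈ 14700 m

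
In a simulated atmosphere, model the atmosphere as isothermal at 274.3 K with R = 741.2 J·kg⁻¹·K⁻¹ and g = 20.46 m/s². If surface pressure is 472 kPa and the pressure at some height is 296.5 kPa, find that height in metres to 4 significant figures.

Scale height: H = RT/g = 741.2 × 274.3 / 20.46 = 9937.0 m.
Invert the barometric formula: z = H ln(P₀/P).
P₀/P = 472/296.5 = 1.5919; ln(1.5919) = 0.46493.
z = 9937.0 × 0.46493 = 4620.0 m.

z ≈ 4620 m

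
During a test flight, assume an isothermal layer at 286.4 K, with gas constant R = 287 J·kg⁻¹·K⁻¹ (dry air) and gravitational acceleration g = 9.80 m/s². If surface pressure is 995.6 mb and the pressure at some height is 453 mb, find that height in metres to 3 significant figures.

Scale height: H = RT/g = 287 × 286.4 / 9.80 = 8387.4 m.
Invert the barometric formula: z = H ln(P₀/P).
P₀/P = 995.6/453 = 2.1978; ln(2.1978) = 0.78746.
z = 8387.4 × 0.78746 = 6604.7 m.

z ≈ 6600 m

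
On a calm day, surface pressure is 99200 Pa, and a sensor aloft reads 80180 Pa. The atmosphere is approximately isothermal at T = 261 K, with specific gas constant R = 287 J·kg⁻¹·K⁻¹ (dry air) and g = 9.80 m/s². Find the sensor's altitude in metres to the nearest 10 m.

z ≈ 1630 m

Scale height: H = RT/g = 287 × 261 / 9.80 = 7643.6 m.
Invert the barometric formula: z = H ln(P₀/P).
P₀/P = 99200/80180 = 1.2372; ln(1.2372) = 0.21285.
z = 7643.6 × 0.21285 = 1626.9 m.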